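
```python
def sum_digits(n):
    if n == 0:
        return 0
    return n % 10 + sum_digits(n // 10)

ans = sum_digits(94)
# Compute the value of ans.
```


sum_digits(94)
= 4 + sum_digits(9)
= 4 + 9 + sum_digits(0)
= 4 + 9 + 0
= 13


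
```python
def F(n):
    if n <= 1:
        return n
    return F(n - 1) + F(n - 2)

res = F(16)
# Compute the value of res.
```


F(16)
= F(15) + F(14)
= (F(14) + F(13)) + F(14)
Computing bottom-up: F(0)=0, F(1)=1, F(2)=1, F(3)=2, F(4)=3, F(5)=5, F(6)=8, F(7)=13, F(8)=21, F(9)=34, F(10)=55, F(11)=89, F(12)=144, F(13)=233, F(14)=377, F(15)=610, F(16)=987
= 987


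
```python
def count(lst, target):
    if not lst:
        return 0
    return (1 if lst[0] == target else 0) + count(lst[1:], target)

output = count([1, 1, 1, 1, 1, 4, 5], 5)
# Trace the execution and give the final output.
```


count([1, 1, 1, 1, 1, 4, 5], 5)
lst[0]=1 != 5: 0 + count([1, 1, 1, 1, 4, 5], 5)
lst[0]=1 != 5: 0 + count([1, 1, 1, 4, 5], 5)
lst[0]=1 != 5: 0 + count([1, 1, 4, 5], 5)
lst[0]=1 != 5: 0 + count([1, 4, 5], 5)
lst[0]=1 != 5: 0 + count([4, 5], 5)
lst[0]=4 != 5: 0 + count([5], 5)
lst[0]=5 == 5: 1 + count([], 5)
= 1


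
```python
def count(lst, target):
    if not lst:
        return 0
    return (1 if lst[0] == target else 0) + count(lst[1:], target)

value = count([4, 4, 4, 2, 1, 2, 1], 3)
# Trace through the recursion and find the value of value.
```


count([4, 4, 4, 2, 1, 2, 1], 3)
lst[0]=4 != 3: 0 + count([4, 4, 2, 1, 2, 1], 3)
lst[0]=4 != 3: 0 + count([4, 2, 1, 2, 1], 3)
lst[0]=4 != 3: 0 + count([2, 1, 2, 1], 3)
lst[0]=2 != 3: 0 + count([1, 2, 1], 3)
lst[0]=1 != 3: 0 + count([2, 1], 3)
lst[0]=2 != 3: 0 + count([1], 3)
lst[0]=1 != 3: 0 + count([], 3)
= 0


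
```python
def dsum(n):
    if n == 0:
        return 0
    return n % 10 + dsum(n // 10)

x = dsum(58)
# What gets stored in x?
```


dsum(58)
= 8 + dsum(5)
= 8 + 5 + dsum(0)
= 8 + 5 + 0
= 13


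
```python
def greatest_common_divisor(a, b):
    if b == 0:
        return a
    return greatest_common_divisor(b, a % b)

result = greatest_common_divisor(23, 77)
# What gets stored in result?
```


greatest_common_divisor(23, 77)
= greatest_common_divisor(77, 23 % 77) = greatest_common_divisor(77, 23)
= greatest_common_divisor(23, 77 % 23) = greatest_common_divisor(23, 8)
= greatest_common_divisor(8, 23 % 8) = greatest_common_divisor(8, 7)
= greatest_common_divisor(7, 8 % 7) = greatest_common_divisor(7, 1)
= greatest_common_divisor(1, 7 % 1) = greatest_common_divisor(1, 0)
b == 0, return a = 1


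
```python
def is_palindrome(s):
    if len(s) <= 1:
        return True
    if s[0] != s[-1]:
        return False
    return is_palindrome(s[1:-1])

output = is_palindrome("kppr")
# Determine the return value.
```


is_palindrome("kppr")
"kppr": s[0]='k' != s[-1]='r' -> False
= False


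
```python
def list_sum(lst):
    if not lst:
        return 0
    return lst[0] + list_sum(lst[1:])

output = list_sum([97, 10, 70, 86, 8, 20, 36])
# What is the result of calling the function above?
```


list_sum([97, 10, 70, 86, 8, 20, 36])
= 97 + list_sum([10, 70, 86, 8, 20, 36])
= 97 + 10 + list_sum([70, 86, 8, 20, 36])
= 97 + 10 + 70 + list_sum([86, 8, 20, 36])
= 97 + 10 + 70 + 86 + list_sum([8, 20, 36])
= 97 + 10 + 70 + 86 + 8 + list_sum([20, 36])
= 97 + 10 + 70 + 86 + 8 + 20 + list_sum([36])
= 97 + 10 + 70 + 86 + 8 + 20 + 36 + list_sum([])
= 97 + 10 + 70 + 86 + 8 + 20 + 36 + 0
= 327


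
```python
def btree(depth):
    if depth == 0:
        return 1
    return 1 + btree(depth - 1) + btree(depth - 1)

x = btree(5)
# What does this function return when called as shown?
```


btree(5)
= 1 + btree(4) + btree(4)
= 1 + 2 * btree(4)
btree(k) = 2^(k+1) - 1
btree(0) = 1
btree(1) = 3
btree(2) = 7
btree(3) = 15
btree(4) = 31
btree(5) = 2^6 - 1 = 63


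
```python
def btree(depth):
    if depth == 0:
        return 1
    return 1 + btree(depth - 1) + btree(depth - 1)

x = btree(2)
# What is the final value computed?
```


btree(2)
= 1 + btree(1) + btree(1)
= 1 + 2 * btree(1)
btree(k) = 2^(k+1) - 1
btree(0) = 1
btree(1) = 3
btree(2) = 7
btree(2) = 2^3 - 1 = 7


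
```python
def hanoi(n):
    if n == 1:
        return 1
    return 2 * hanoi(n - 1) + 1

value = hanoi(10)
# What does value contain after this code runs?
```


hanoi(10)
= 2 * hanoi(9) + 1
= 2 * (2 * hanoi(8) + 1) + 1
= 2 * (2 * (2 * hanoi(7) + 1) + 1) + 1
= 2 * (2 * (2 * (2 * hanoi(6) + 1) + 1) + 1) + 1
= 2 * (2 * (2 * (2 * (2 * hanoi(5) + 1) + 1) + 1) + 1) + 1
= 2 * (2 * (2 * (2 * (2 * (2 * hanoi(4) + 1) + 1) + 1) + 1) + 1) + 1
= 2 * (2 * (2 * (2 * (2 * (2 * (2 * hanoi(3) + 1) + 1) + 1) + 1) + 1) + 1) + 1
= 2 * (2 * (2 * (2 * (2 * (2 * (2 * (2 * hanoi(2) + 1) + 1) + 1) + 1) + 1) + 1) + 1) + 1
= 2 * (2 * (2 * (2 * (2 * (2 * (2 * (2 * (2 * hanoi(1) + 1) + 1) + 1) + 1) + 1) + 1) + 1) + 1) + 1
Now compute bottom-up:
hanoi(1) = 1
hanoi(2) = 2 * 1 + 1 = 3
hanoi(3) = 2 * 3 + 1 = 7
hanoi(4) = 2 * 7 + 1 = 15
hanoi(5) = 2 * 15 + 1 = 31
hanoi(6) = 2 * 31 + 1 = 63
hanoi(7) = 2 * 63 + 1 = 127
hanoi(8) = 2 * 127 + 1 = 255
hanoi(9) = 2 * 255 + 1 = 511
hanoi(10) = 2 * 511 + 1 = 1023
= 1023


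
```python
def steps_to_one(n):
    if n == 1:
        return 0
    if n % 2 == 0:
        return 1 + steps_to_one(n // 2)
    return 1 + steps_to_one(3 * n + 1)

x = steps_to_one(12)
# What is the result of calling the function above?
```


steps_to_one(12)
12 is even -> steps_to_one(6)
6 is even -> steps_to_one(3)
3 is odd -> 3*3+1 = 10 -> steps_to_one(10)
10 is even -> steps_to_one(5)
5 is odd -> 3*5+1 = 16 -> steps_to_one(16)
16 is even -> steps_to_one(8)
8 is even -> steps_to_one(4)
4 is even -> steps_to_one(2)
2 is even -> steps_to_one(1)
Reached 1 after 9 steps
= 9


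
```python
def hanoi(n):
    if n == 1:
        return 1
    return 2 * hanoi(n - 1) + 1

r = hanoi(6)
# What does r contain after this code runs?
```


hanoi(6)
= 2 * hanoi(5) + 1
= 2 * (2 * hanoi(4) + 1) + 1
= 2 * (2 * (2 * hanoi(3) + 1) + 1) + 1
= 2 * (2 * (2 * (2 * hanoi(2) + 1) + 1) + 1) + 1
= 2 * (2 * (2 * (2 * (2 * hanoi(1) + 1) + 1) + 1) + 1) + 1
Now compute bottom-up:
hanoi(1) = 1
hanoi(2) = 2 * 1 + 1 = 3
hanoi(3) = 2 * 3 + 1 = 7
hanoi(4) = 2 * 7 + 1 = 15
hanoi(5) = 2 * 15 + 1 = 31
hanoi(6) = 2 * 31 + 1 = 63
= 63


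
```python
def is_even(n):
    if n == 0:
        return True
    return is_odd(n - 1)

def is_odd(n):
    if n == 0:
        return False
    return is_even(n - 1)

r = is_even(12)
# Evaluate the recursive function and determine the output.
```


is_even(12)
= is_odd(11)
= is_even(10)
= is_odd(9)
= is_even(8)
= is_odd(7)
= is_even(6)
= is_odd(5)
= is_even(4)
= is_odd(3)
= is_even(2)
= is_odd(1)
= is_even(0)
n == 0: return True
= True


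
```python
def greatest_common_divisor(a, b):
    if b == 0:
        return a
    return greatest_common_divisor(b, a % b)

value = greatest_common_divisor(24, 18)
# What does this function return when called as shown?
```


greatest_common_divisor(24, 18)
= greatest_common_divisor(18, 24 % 18) = greatest_common_divisor(18, 6)
= greatest_common_divisor(6, 18 % 6) = greatest_common_divisor(6, 0)
b == 0, return a = 6


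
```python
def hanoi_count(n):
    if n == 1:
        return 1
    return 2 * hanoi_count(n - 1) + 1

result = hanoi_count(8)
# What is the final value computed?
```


hanoi_count(8)
= 2 * hanoi_count(7) + 1
= 2 * (2 * hanoi_count(6) + 1) + 1
= 2 * (2 * (2 * hanoi_count(5) + 1) + 1) + 1
= 2 * (2 * (2 * (2 * hanoi_count(4) + 1) + 1) + 1) + 1
= 2 * (2 * (2 * (2 * (2 * hanoi_count(3) + 1) + 1) + 1) + 1) + 1
= 2 * (2 * (2 * (2 * (2 * (2 * hanoi_count(2) + 1) + 1) + 1) + 1) + 1) + 1
= 2 * (2 * (2 * (2 * (2 * (2 * (2 * hanoi_count(1) + 1) + 1) + 1) + 1) + 1) + 1) + 1
Now compute bottom-up:
hanoi_count(1) = 1
hanoi_count(2) = 2 * 1 + 1 = 3
hanoi_count(3) = 2 * 3 + 1 = 7
hanoi_count(4) = 2 * 7 + 1 = 15
hanoi_count(5) = 2 * 15 + 1 = 31
hanoi_count(6) = 2 * 31 + 1 = 63
hanoi_count(7) = 2 * 63 + 1 = 127
hanoi_count(8) = 2 * 127 + 1 = 255
= 255


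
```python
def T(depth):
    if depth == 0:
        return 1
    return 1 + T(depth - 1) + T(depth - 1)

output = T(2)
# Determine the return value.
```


T(2)
= 1 + T(1) + T(1)
= 1 + 2 * T(1)
T(k) = 2^(k+1) - 1
T(0) = 1
T(1) = 3
T(2) = 7
T(2) = 2^3 - 1 = 7


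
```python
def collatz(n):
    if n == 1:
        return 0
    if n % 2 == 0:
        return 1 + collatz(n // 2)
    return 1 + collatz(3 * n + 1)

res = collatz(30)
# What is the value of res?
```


collatz(30)
30 is even -> collatz(15)
15 is odd -> 3*15+1 = 46 -> collatz(46)
46 is even -> collatz(23)
23 is odd -> 3*23+1 = 70 -> collatz(70)
70 is even -> collatz(35)
35 is odd -> 3*35+1 = 106 -> collatz(106)
106 is even -> collatz(53)
53 is odd -> 3*53+1 = 160 -> collatz(160)
160 is even -> collatz(80)
80 is even -> collatz(40)
40 is even -> collatz(20)
20 is even -> collatz(10)
10 is even -> collatz(5)
5 is odd -> 3*5+1 = 16 -> collatz(16)
16 is even -> collatz(8)
8 is even -> collatz(4)
4 is even -> collatz(2)
2 is even -> collatz(1)
Reached 1 after 18 steps
= 18


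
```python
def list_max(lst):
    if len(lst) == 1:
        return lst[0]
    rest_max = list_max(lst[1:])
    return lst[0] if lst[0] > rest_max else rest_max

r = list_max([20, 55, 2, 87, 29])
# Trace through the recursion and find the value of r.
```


list_max([20, 55, 2, 87, 29])
= compare 20 with list_max([55, 2, 87, 29])
= compare 55 with list_max([2, 87, 29])
= compare 2 with list_max([87, 29])
= compare 87 with list_max([29])
Base: list_max([29]) = 29
compare 87 with 29: max = 87
compare 2 with 87: max = 87
compare 55 with 87: max = 87
compare 20 with 87: max = 87
= 87


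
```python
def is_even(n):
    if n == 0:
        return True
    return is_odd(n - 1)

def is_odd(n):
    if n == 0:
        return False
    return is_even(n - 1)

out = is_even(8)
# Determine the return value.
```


is_even(8)
= is_odd(7)
= is_even(6)
= is_odd(5)
= is_even(4)
= is_odd(3)
= is_even(2)
= is_odd(1)
= is_even(0)
n == 0: return True
= True


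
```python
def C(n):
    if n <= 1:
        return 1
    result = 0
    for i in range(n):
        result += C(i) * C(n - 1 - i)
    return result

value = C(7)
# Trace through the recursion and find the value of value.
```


C(7)
= sum of C(i) * C(7-1-i) for i in 0..6
First compute sub-values bottom-up:
  C(0) = 1, C(1) = 1
  C(2) = 1*1 + 1*1 = 2
  C(3) = 1*2 + 1*1 + 2*1 = 5
  C(4) = 1*5 + 1*2 + 2*1 + 5*1 = 14
  C(5) = 1*14 + 1*5 + 2*2 + 5*1 + 14*1 = 42
  C(6) = 1*42 + 1*14 + 2*5 + 5*2 + 14*1 + 42*1 = 132
Now C(7):
  C(0)*C(6) = 1*132 = 132
  C(1)*C(5) = 1*42 = 42
  C(2)*C(4) = 2*14 = 28
  C(3)*C(3) = 5*5 = 25
  C(4)*C(2) = 14*2 = 28
  C(5)*C(1) = 42*1 = 42
  C(6)*C(0) = 132*1 = 132
= 132 + 42 + 28 + 25 + 28 + 42 + 132
= 429


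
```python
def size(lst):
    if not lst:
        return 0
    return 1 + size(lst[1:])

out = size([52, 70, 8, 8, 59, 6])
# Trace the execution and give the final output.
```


size([52, 70, 8, 8, 59, 6])
= 1 + size([70, 8, 8, 59, 6])
= 1 + 1 + size([8, 8, 59, 6])
= 1 + 1 + 1 + size([8, 59, 6])
= 1 + 1 + 1 + 1 + size([59, 6])
= 1 + 1 + 1 + 1 + 1 + size([6])
= 1 + 1 + 1 + 1 + 1 + 1 + size([])
= 1 + 1 + 1 + 1 + 1 + 1 + 0
= 6


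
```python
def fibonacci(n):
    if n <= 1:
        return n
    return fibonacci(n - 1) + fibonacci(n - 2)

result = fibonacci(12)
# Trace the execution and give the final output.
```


fibonacci(12)
= fibonacci(11) + fibonacci(10)
= (fibonacci(10) + fibonacci(9)) + fibonacci(10)
Computing bottom-up: fibonacci(0)=0, fibonacci(1)=1, fibonacci(2)=1, fibonacci(3)=2, fibonacci(4)=3, fibonacci(5)=5, fibonacci(6)=8, fibonacci(7)=13, fibonacci(8)=21, fibonacci(9)=34, fibonacci(10)=55, fibonacci(11)=89, fibonacci(12)=144
= 144


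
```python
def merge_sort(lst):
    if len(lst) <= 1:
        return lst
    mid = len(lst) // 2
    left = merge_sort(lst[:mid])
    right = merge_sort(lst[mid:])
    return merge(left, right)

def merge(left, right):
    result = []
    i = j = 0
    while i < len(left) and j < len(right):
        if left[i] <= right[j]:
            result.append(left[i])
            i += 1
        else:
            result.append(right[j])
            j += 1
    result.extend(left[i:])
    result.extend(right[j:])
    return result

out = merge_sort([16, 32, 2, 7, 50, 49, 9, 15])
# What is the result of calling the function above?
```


merge_sort([16, 32, 2, 7, 50, 49, 9, 15])
Split into [16, 32, 2, 7] and [50, 49, 9, 15]
Left sorted: [2, 7, 16, 32]
Right sorted: [9, 15, 49, 50]
Merge [2, 7, 16, 32] and [9, 15, 49, 50]
= [2, 7, 9, 15, 16, 32, 49, 50]


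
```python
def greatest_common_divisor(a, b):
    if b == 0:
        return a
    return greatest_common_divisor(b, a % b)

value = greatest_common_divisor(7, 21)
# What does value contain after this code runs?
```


greatest_common_divisor(7, 21)
= greatest_common_divisor(21, 7 % 21) = greatest_common_divisor(21, 7)
= greatest_common_divisor(7, 21 % 7) = greatest_common_divisor(7, 0)
b == 0, return a = 7


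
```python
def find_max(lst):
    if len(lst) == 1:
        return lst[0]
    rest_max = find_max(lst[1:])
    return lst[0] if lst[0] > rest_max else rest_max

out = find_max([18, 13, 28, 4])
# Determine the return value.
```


find_max([18, 13, 28, 4])
= compare 18 with find_max([13, 28, 4])
= compare 13 with find_max([28, 4])
= compare 28 with find_max([4])
Base: find_max([4]) = 4
compare 28 with 4: max = 28
compare 13 with 28: max = 28
compare 18 with 28: max = 28
= 28


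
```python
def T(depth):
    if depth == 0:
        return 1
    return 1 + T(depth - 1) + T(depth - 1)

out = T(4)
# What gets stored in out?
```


T(4)
= 1 + T(3) + T(3)
= 1 + 2 * T(3)
T(k) = 2^(k+1) - 1
T(0) = 1
T(1) = 3
T(2) = 7
T(3) = 15
T(4) = 31
T(4) = 2^5 - 1 = 31


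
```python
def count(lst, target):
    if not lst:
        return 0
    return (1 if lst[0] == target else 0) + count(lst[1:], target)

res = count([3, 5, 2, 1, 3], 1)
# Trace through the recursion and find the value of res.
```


count([3, 5, 2, 1, 3], 1)
lst[0]=3 != 1: 0 + count([5, 2, 1, 3], 1)
lst[0]=5 != 1: 0 + count([2, 1, 3], 1)
lst[0]=2 != 1: 0 + count([1, 3], 1)
lst[0]=1 == 1: 1 + count([3], 1)
lst[0]=3 != 1: 0 + count([], 1)
= 1


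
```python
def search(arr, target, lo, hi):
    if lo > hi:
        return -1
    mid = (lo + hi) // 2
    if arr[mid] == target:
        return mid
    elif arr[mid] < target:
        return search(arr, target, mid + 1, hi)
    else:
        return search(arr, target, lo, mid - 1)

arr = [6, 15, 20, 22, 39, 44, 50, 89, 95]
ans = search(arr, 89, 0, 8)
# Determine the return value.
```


search(arr, 89, 0, 8)
lo=0, hi=8, mid=4, arr[mid]=39
39 < 89, search right half
lo=5, hi=8, mid=6, arr[mid]=50
50 < 89, search right half
lo=7, hi=8, mid=7, arr[mid]=89
arr[7] == 89, found at index 7
= 7


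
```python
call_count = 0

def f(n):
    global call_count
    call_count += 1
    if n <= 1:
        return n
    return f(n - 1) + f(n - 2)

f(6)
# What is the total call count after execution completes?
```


f(6) calls f(5) and f(4); each non-base call branches into two more.
Let C(k) = total number of calls made by f(k), including the call to f(k) itself.
Base cases: C(0) = 1, C(1) = 1
Recurrence: C(k) = 1 + C(k-1) + C(k-2)
  C(2) = 1 + C(1) + C(0) = 1 + 1 + 1 = 3
  C(3) = 1 + C(2) + C(1) = 1 + 3 + 1 = 5
  C(4) = 1 + C(3) + C(2) = 1 + 5 + 3 = 9
  C(5) = 1 + C(4) + C(3) = 1 + 9 + 5 = 15
  C(6) = 1 + C(5) + C(4) = 1 + 15 + 9 = 25
Total calls = C(6) = 25


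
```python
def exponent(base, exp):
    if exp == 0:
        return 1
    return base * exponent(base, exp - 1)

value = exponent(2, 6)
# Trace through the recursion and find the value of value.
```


exponent(2, 6)
= 2 * exponent(2, 5)
= 2 * 2 * exponent(2, 4)
= 2 * 2 * 2 * exponent(2, 3)
= 2 * 2 * 2 * 2 * exponent(2, 2)
= 2 * 2 * 2 * 2 * 2 * exponent(2, 1)
= 2 * 2 * 2 * 2 * 2 * 2 * exponent(2, 0)
= 2 * 2 * 2 * 2 * 2 * 2 * 1
= 64


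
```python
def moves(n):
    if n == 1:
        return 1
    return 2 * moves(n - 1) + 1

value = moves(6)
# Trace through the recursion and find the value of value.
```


moves(6)
= 2 * moves(5) + 1
= 2 * (2 * moves(4) + 1) + 1
= 2 * (2 * (2 * moves(3) + 1) + 1) + 1
= 2 * (2 * (2 * (2 * moves(2) + 1) + 1) + 1) + 1
= 2 * (2 * (2 * (2 * (2 * moves(1) + 1) + 1) + 1) + 1) + 1
Now compute bottom-up:
moves(1) = 1
moves(2) = 2 * 1 + 1 = 3
moves(3) = 2 * 3 + 1 = 7
moves(4) = 2 * 7 + 1 = 15
moves(5) = 2 * 15 + 1 = 31
moves(6) = 2 * 31 + 1 = 63
= 63


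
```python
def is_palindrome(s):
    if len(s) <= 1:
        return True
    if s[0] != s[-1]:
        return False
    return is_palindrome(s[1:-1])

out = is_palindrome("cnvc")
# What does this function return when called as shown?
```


is_palindrome("cnvc")
"cnvc": s[0]='c' == s[-1]='c' -> is_palindrome("nv")
"nv": s[0]='n' != s[-1]='v' -> False
= False


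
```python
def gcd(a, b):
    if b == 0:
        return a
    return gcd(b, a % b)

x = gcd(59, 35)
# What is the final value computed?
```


gcd(59, 35)
= gcd(35, 59 % 35) = gcd(35, 24)
= gcd(24, 35 % 24) = gcd(24, 11)
= gcd(11, 24 % 11) = gcd(11, 2)
= gcd(2, 11 % 2) = gcd(2, 1)
= gcd(1, 2 % 1) = gcd(1, 0)
b == 0, return a = 1


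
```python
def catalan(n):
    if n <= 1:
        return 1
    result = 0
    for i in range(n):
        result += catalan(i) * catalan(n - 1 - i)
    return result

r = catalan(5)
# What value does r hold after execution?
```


catalan(5)
= sum of catalan(i) * catalan(5-1-i) for i in 0..4
First compute sub-values bottom-up:
  catalan(0) = 1, catalan(1) = 1
  catalan(2) = 1*1 + 1*1 = 2
  catalan(3) = 1*2 + 1*1 + 2*1 = 5
  catalan(4) = 1*5 + 1*2 + 2*1 + 5*1 = 14
Now catalan(5):
  catalan(0)*catalan(4) = 1*14 = 14
  catalan(1)*catalan(3) = 1*5 = 5
  catalan(2)*catalan(2) = 2*2 = 4
  catalan(3)*catalan(1) = 5*1 = 5
  catalan(4)*catalan(0) = 14*1 = 14
= 14 + 5 + 4 + 5 + 14
= 42


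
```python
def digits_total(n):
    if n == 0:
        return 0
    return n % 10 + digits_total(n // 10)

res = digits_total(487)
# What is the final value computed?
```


digits_total(487)
= 7 + digits_total(48)
= 7 + 8 + digits_total(4)
= 7 + 8 + 4 + digits_total(0)
= 7 + 8 + 4 + 0
= 19


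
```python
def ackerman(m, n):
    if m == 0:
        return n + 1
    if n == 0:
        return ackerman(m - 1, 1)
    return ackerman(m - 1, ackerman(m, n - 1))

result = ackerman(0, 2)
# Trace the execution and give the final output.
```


ackerman(0, 2)
m == 0: return 2 + 1 = 3
= 3


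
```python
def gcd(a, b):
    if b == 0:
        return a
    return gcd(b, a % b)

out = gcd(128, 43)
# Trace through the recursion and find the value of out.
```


gcd(128, 43)
= gcd(43, 128 % 43) = gcd(43, 42)
= gcd(42, 43 % 42) = gcd(42, 1)
= gcd(1, 42 % 1) = gcd(1, 0)
b == 0, return a = 1


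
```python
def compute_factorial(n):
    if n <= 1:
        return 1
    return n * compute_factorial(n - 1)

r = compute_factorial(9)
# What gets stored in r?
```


compute_factorial(9)
= 9 * compute_factorial(8)
= 9 * 8 * compute_factorial(7)
= 9 * 8 * 7 * compute_factorial(6)
= 9 * 8 * 7 * 6 * compute_factorial(5)
= 9 * 8 * 7 * 6 * 5 * compute_factorial(4)
= 9 * 8 * 7 * 6 * 5 * 4 * compute_factorial(3)
= 9 * 8 * 7 * 6 * 5 * 4 * 3 * compute_factorial(2)
= 9 * 8 * 7 * 6 * 5 * 4 * 3 * 2 * compute_factorial(1)
= 9 * 8 * 7 * 6 * 5 * 4 * 3 * 2 * 1
= 362880


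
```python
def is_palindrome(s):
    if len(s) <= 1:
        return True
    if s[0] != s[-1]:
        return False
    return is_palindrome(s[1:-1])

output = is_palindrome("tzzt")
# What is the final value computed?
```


is_palindrome("tzzt")
"tzzt": s[0]='t' == s[-1]='t' -> is_palindrome("zz")
"zz": s[0]='z' == s[-1]='z' -> is_palindrome("")
"": len <= 1 -> True
= True


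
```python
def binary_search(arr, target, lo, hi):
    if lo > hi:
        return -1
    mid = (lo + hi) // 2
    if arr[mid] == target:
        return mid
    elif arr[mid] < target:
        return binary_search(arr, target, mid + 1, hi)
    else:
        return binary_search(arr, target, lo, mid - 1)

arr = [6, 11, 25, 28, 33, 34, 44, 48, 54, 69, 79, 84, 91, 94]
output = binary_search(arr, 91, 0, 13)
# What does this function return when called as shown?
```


binary_search(arr, 91, 0, 13)
lo=0, hi=13, mid=6, arr[mid]=44
44 < 91, search right half
lo=7, hi=13, mid=10, arr[mid]=79
79 < 91, search right half
lo=11, hi=13, mid=12, arr[mid]=91
arr[12] == 91, found at index 12
= 12


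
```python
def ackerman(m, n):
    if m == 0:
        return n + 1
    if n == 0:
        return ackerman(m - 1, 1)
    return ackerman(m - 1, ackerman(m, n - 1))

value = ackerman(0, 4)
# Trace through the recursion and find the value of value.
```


ackerman(0, 4)
m == 0: return 4 + 1 = 5
= 5


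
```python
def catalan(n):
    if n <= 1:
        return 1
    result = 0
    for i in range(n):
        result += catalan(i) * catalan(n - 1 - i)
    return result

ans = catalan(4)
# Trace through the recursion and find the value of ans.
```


catalan(4)
= sum of catalan(i) * catalan(4-1-i) for i in 0..3
First compute sub-values bottom-up:
  catalan(0) = 1, catalan(1) = 1
  catalan(2) = 1*1 + 1*1 = 2
  catalan(3) = 1*2 + 1*1 + 2*1 = 5
Now catalan(4):
  catalan(0)*catalan(3) = 1*5 = 5
  catalan(1)*catalan(2) = 1*2 = 2
  catalan(2)*catalan(1) = 2*1 = 2
  catalan(3)*catalan(0) = 5*1 = 5
= 5 + 2 + 2 + 5
= 14


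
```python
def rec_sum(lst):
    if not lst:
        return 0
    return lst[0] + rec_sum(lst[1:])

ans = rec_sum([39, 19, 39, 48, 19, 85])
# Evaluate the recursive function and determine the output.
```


rec_sum([39, 19, 39, 48, 19, 85])
= 39 + rec_sum([19, 39, 48, 19, 85])
= 39 + 19 + rec_sum([39, 48, 19, 85])
= 39 + 19 + 39 + rec_sum([48, 19, 85])
= 39 + 19 + 39 + 48 + rec_sum([19, 85])
= 39 + 19 + 39 + 48 + 19 + rec_sum([85])
= 39 + 19 + 39 + 48 + 19 + 85 + rec_sum([])
= 39 + 19 + 39 + 48 + 19 + 85 + 0
= 249


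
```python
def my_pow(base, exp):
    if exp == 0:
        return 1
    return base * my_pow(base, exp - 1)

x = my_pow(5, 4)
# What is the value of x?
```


my_pow(5, 4)
= 5 * my_pow(5, 3)
= 5 * 5 * my_pow(5, 2)
= 5 * 5 * 5 * my_pow(5, 1)
= 5 * 5 * 5 * 5 * my_pow(5, 0)
= 5 * 5 * 5 * 5 * 1
= 625


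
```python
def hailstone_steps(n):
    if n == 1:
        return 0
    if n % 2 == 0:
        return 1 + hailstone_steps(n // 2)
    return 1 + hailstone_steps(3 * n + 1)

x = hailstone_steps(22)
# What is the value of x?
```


hailstone_steps(22)
22 is even -> hailstone_steps(11)
11 is odd -> 3*11+1 = 34 -> hailstone_steps(34)
34 is even -> hailstone_steps(17)
17 is odd -> 3*17+1 = 52 -> hailstone_steps(52)
52 is even -> hailstone_steps(26)
26 is even -> hailstone_steps(13)
13 is odd -> 3*13+1 = 40 -> hailstone_steps(40)
40 is even -> hailstone_steps(20)
20 is even -> hailstone_steps(10)
10 is even -> hailstone_steps(5)
5 is odd -> 3*5+1 = 16 -> hailstone_steps(16)
16 is even -> hailstone_steps(8)
8 is even -> hailstone_steps(4)
4 is even -> hailstone_steps(2)
2 is even -> hailstone_steps(1)
Reached 1 after 15 steps
= 15


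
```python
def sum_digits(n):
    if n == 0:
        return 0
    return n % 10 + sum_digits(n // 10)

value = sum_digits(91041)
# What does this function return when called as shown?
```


sum_digits(91041)
= 1 + sum_digits(9104)
= 1 + 4 + sum_digits(910)
= 1 + 4 + 0 + sum_digits(91)
= 1 + 4 + 0 + 1 + sum_digits(9)
= 1 + 4 + 0 + 1 + 9 + sum_digits(0)
= 1 + 4 + 0 + 1 + 9 + 0
= 15


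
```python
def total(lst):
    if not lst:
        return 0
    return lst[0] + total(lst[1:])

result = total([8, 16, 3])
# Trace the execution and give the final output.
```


total([8, 16, 3])
= 8 + total([16, 3])
= 8 + 16 + total([3])
= 8 + 16 + 3 + total([])
= 8 + 16 + 3 + 0
= 27


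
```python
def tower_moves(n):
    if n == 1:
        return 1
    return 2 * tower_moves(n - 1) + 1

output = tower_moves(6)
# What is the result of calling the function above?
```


tower_moves(6)
= 2 * tower_moves(5) + 1
= 2 * (2 * tower_moves(4) + 1) + 1
= 2 * (2 * (2 * tower_moves(3) + 1) + 1) + 1
= 2 * (2 * (2 * (2 * tower_moves(2) + 1) + 1) + 1) + 1
= 2 * (2 * (2 * (2 * (2 * tower_moves(1) + 1) + 1) + 1) + 1) + 1
Now compute bottom-up:
tower_moves(1) = 1
tower_moves(2) = 2 * 1 + 1 = 3
tower_moves(3) = 2 * 3 + 1 = 7
tower_moves(4) = 2 * 7 + 1 = 15
tower_moves(5) = 2 * 15 + 1 = 31
tower_moves(6) = 2 * 31 + 1 = 63
= 63


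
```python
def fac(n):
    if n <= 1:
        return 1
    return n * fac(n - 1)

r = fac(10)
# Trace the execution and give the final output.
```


fac(10)
= 10 * fac(9)
= 10 * 9 * fac(8)
= 10 * 9 * 8 * fac(7)
= 10 * 9 * 8 * 7 * fac(6)
= 10 * 9 * 8 * 7 * 6 * fac(5)
= 10 * 9 * 8 * 7 * 6 * 5 * fac(4)
= 10 * 9 * 8 * 7 * 6 * 5 * 4 * fac(3)
= 10 * 9 * 8 * 7 * 6 * 5 * 4 * 3 * fac(2)
= 10 * 9 * 8 * 7 * 6 * 5 * 4 * 3 * 2 * fac(1)
= 10 * 9 * 8 * 7 * 6 * 5 * 4 * 3 * 2 * 1
= 3628800


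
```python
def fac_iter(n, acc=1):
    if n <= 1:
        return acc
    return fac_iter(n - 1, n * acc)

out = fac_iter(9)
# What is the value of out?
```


fac_iter(9, 1)
= fac_iter(8, 9 * 1) = fac_iter(8, 9)
= fac_iter(7, 8 * 9) = fac_iter(7, 72)
= fac_iter(6, 7 * 72) = fac_iter(6, 504)
= fac_iter(5, 6 * 504) = fac_iter(5, 3024)
= fac_iter(4, 5 * 3024) = fac_iter(4, 15120)
= fac_iter(3, 4 * 15120) = fac_iter(3, 60480)
= fac_iter(2, 3 * 60480) = fac_iter(2, 181440)
= fac_iter(1, 2 * 181440) = fac_iter(1, 362880)
n <= 1, return acc = 362880


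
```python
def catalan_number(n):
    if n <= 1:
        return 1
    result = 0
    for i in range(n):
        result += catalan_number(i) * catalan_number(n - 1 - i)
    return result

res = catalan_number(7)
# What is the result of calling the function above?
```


catalan_number(7)
= sum of catalan_number(i) * catalan_number(7-1-i) for i in 0..6
First compute sub-values bottom-up:
  catalan_number(0) = 1, catalan_number(1) = 1
  catalan_number(2) = 1*1 + 1*1 = 2
  catalan_number(3) = 1*2 + 1*1 + 2*1 = 5
  catalan_number(4) = 1*5 + 1*2 + 2*1 + 5*1 = 14
  catalan_number(5) = 1*14 + 1*5 + 2*2 + 5*1 + 14*1 = 42
  catalan_number(6) = 1*42 + 1*14 + 2*5 + 5*2 + 14*1 + 42*1 = 132
Now catalan_number(7):
  catalan_number(0)*catalan_number(6) = 1*132 = 132
  catalan_number(1)*catalan_number(5) = 1*42 = 42
  catalan_number(2)*catalan_number(4) = 2*14 = 28
  catalan_number(3)*catalan_number(3) = 5*5 = 25
  catalan_number(4)*catalan_number(2) = 14*2 = 28
  catalan_number(5)*catalan_number(1) = 42*1 = 42
  catalan_number(6)*catalan_number(0) = 132*1 = 132
= 132 + 42 + 28 + 25 + 28 + 42 + 132
= 429


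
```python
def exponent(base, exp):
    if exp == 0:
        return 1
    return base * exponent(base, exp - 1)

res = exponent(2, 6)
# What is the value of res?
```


exponent(2, 6)
= 2 * exponent(2, 5)
= 2 * 2 * exponent(2, 4)
= 2 * 2 * 2 * exponent(2, 3)
= 2 * 2 * 2 * 2 * exponent(2, 2)
= 2 * 2 * 2 * 2 * 2 * exponent(2, 1)
= 2 * 2 * 2 * 2 * 2 * 2 * exponent(2, 0)
= 2 * 2 * 2 * 2 * 2 * 2 * 1
= 64


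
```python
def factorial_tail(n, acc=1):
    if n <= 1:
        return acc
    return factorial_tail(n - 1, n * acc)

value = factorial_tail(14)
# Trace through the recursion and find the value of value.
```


factorial_tail(14, 1)
= factorial_tail(13, 14 * 1) = factorial_tail(13, 14)
= factorial_tail(12, 13 * 14) = factorial_tail(12, 182)
= factorial_tail(11, 12 * 182) = factorial_tail(11, 2184)
= factorial_tail(10, 11 * 2184) = factorial_tail(10, 24024)
= factorial_tail(9, 10 * 24024) = factorial_tail(9, 240240)
= factorial_tail(8, 9 * 240240) = factorial_tail(8, 2162160)
= factorial_tail(7, 8 * 2162160) = factorial_tail(7, 17297280)
= factorial_tail(6, 7 * 17297280) = factorial_tail(6, 121080960)
= factorial_tail(5, 6 * 121080960) = factorial_tail(5, 726485760)
= factorial_tail(4, 5 * 726485760) = factorial_tail(4, 3632428800)
= factorial_tail(3, 4 * 3632428800) = factorial_tail(3, 14529715200)
= factorial_tail(2, 3 * 14529715200) = factorial_tail(2, 43589145600)
= factorial_tail(1, 2 * 43589145600) = factorial_tail(1, 87178291200)
n <= 1, return acc = 87178291200


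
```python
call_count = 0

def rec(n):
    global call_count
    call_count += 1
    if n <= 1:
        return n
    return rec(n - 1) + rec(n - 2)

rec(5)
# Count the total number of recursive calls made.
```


rec(5) calls rec(4) and rec(3); each non-base call branches into two more.
Let C(k) = total number of calls made by rec(k), including the call to rec(k) itself.
Base cases: C(0) = 1, C(1) = 1
Recurrence: C(k) = 1 + C(k-1) + C(k-2)
  C(2) = 1 + C(1) + C(0) = 1 + 1 + 1 = 3
  C(3) = 1 + C(2) + C(1) = 1 + 3 + 1 = 5
  C(4) = 1 + C(3) + C(2) = 1 + 5 + 3 = 9
  C(5) = 1 + C(4) + C(3) = 1 + 9 + 5 = 15
Total calls = C(5) = 15


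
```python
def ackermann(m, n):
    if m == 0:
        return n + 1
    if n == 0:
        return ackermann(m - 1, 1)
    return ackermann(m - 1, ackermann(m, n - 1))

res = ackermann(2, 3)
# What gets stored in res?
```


ackermann(2, 3)
= ackermann(1, ackermann(2, 2))
First compute ackermann(2, 2) = 7
= ackermann(1, 7)
= 9


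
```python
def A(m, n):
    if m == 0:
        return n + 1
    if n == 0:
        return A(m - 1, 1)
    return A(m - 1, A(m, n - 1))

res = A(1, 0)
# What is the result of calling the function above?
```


A(1, 0)
n == 0: return A(0, 1)
= A(0, 1) = 2
= 2


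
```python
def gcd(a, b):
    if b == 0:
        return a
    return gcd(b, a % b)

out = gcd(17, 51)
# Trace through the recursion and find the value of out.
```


gcd(17, 51)
= gcd(51, 17 % 51) = gcd(51, 17)
= gcd(17, 51 % 17) = gcd(17, 0)
b == 0, return a = 17


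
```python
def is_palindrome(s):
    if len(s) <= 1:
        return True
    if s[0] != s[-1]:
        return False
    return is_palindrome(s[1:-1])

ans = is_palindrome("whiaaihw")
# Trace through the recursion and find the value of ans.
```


is_palindrome("whiaaihw")
"whiaaihw": s[0]='w' == s[-1]='w' -> is_palindrome("hiaaih")
"hiaaih": s[0]='h' == s[-1]='h' -> is_palindrome("iaai")
"iaai": s[0]='i' == s[-1]='i' -> is_palindrome("aa")
"aa": s[0]='a' == s[-1]='a' -> is_palindrome("")
"": len <= 1 -> True
= True


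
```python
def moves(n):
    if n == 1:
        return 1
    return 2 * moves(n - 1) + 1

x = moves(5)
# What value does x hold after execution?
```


moves(5)
= 2 * moves(4) + 1
= 2 * (2 * moves(3) + 1) + 1
= 2 * (2 * (2 * moves(2) + 1) + 1) + 1
= 2 * (2 * (2 * (2 * moves(1) + 1) + 1) + 1) + 1
Now compute bottom-up:
moves(1) = 1
moves(2) = 2 * 1 + 1 = 3
moves(3) = 2 * 3 + 1 = 7
moves(4) = 2 * 7 + 1 = 15
moves(5) = 2 * 15 + 1 = 31
= 31


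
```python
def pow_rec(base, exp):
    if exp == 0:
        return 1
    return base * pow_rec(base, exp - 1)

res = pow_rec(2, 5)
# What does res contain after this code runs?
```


pow_rec(2, 5)
= 2 * pow_rec(2, 4)
= 2 * 2 * pow_rec(2, 3)
= 2 * 2 * 2 * pow_rec(2, 2)
= 2 * 2 * 2 * 2 * pow_rec(2, 1)
= 2 * 2 * 2 * 2 * 2 * pow_rec(2, 0)
= 2 * 2 * 2 * 2 * 2 * 1
= 32


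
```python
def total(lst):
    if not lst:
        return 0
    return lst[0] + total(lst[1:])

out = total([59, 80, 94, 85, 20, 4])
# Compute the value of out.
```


total([59, 80, 94, 85, 20, 4])
= 59 + total([80, 94, 85, 20, 4])
= 59 + 80 + total([94, 85, 20, 4])
= 59 + 80 + 94 + total([85, 20, 4])
= 59 + 80 + 94 + 85 + total([20, 4])
= 59 + 80 + 94 + 85 + 20 + total([4])
= 59 + 80 + 94 + 85 + 20 + 4 + total([])
= 59 + 80 + 94 + 85 + 20 + 4 + 0
= 342


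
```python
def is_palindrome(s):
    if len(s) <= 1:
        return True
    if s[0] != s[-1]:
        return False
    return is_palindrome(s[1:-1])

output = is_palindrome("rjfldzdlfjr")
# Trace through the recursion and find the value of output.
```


is_palindrome("rjfldzdlfjr")
"rjfldzdlfjr": s[0]='r' == s[-1]='r' -> is_palindrome("jfldzdlfj")
"jfldzdlfj": s[0]='j' == s[-1]='j' -> is_palindrome("fldzdlf")
"fldzdlf": s[0]='f' == s[-1]='f' -> is_palindrome("ldzdl")
"ldzdl": s[0]='l' == s[-1]='l' -> is_palindrome("dzd")
"dzd": s[0]='d' == s[-1]='d' -> is_palindrome("z")
"z": len <= 1 -> True
= True


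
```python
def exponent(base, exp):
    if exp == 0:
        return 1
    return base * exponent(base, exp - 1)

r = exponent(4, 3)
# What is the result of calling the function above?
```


exponent(4, 3)
= 4 * exponent(4, 2)
= 4 * 4 * exponent(4, 1)
= 4 * 4 * 4 * exponent(4, 0)
= 4 * 4 * 4 * 1
= 64


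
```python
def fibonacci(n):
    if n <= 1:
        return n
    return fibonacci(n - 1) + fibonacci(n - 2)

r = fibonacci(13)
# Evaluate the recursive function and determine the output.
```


fibonacci(13)
= fibonacci(12) + fibonacci(11)
= (fibonacci(11) + fibonacci(10)) + fibonacci(11)
Computing bottom-up: fibonacci(0)=0, fibonacci(1)=1, fibonacci(2)=1, fibonacci(3)=2, fibonacci(4)=3, fibonacci(5)=5, fibonacci(6)=8, fibonacci(7)=13, fibonacci(8)=21, fibonacci(9)=34, fibonacci(10)=55, fibonacci(11)=89, fibonacci(12)=144, fibonacci(13)=233
= 233


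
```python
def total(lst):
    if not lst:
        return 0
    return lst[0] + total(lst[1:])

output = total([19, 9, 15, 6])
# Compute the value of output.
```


total([19, 9, 15, 6])
= 19 + total([9, 15, 6])
= 19 + 9 + total([15, 6])
= 19 + 9 + 15 + total([6])
= 19 + 9 + 15 + 6 + total([])
= 19 + 9 + 15 + 6 + 0
= 49


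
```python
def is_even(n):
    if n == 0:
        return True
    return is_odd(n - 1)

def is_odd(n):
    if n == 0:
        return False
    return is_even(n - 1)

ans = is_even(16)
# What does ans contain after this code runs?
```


is_even(16)
= is_odd(15)
= is_even(14)
= is_odd(13)
= is_even(12)
= is_odd(11)
= is_even(10)
= is_odd(9)
= is_even(8)
= is_odd(7)
= is_even(6)
= is_odd(5)
= is_even(4)
= is_odd(3)
= is_even(2)
= is_odd(1)
= is_even(0)
n == 0: return True
= True


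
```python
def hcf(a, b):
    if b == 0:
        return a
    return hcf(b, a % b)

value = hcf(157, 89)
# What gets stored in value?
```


hcf(157, 89)
= hcf(89, 157 % 89) = hcf(89, 68)
= hcf(68, 89 % 68) = hcf(68, 21)
= hcf(21, 68 % 21) = hcf(21, 5)
= hcf(5, 21 % 5) = hcf(5, 1)
= hcf(1, 5 % 1) = hcf(1, 0)
b == 0, return a = 1


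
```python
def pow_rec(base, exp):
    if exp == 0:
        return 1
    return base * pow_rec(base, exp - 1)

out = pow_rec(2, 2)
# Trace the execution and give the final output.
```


pow_rec(2, 2)
= 2 * pow_rec(2, 1)
= 2 * 2 * pow_rec(2, 0)
= 2 * 2 * 1
= 4


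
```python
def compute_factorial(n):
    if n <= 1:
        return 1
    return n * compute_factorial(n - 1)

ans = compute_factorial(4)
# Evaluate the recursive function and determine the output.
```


compute_factorial(4)
= 4 * compute_factorial(3)
= 4 * 3 * compute_factorial(2)
= 4 * 3 * 2 * compute_factorial(1)
= 4 * 3 * 2 * 1
= 24


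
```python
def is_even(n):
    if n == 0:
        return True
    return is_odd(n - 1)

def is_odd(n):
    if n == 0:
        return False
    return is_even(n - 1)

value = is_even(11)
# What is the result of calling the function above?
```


is_even(11)
= is_odd(10)
= is_even(9)
= is_odd(8)
= is_even(7)
= is_odd(6)
= is_even(5)
= is_odd(4)
= is_even(3)
= is_odd(2)
= is_even(1)
= is_odd(0)
n == 0: return False
= False


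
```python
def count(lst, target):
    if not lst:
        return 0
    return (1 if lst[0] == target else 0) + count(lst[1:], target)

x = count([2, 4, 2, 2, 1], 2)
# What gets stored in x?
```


count([2, 4, 2, 2, 1], 2)
lst[0]=2 == 2: 1 + count([4, 2, 2, 1], 2)
lst[0]=4 != 2: 0 + count([2, 2, 1], 2)
lst[0]=2 == 2: 1 + count([2, 1], 2)
lst[0]=2 == 2: 1 + count([1], 2)
lst[0]=1 != 2: 0 + count([], 2)
= 3


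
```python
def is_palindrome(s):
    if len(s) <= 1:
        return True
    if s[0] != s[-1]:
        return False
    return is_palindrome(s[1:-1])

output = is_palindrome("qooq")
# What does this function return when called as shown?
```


is_palindrome("qooq")
"qooq": s[0]='q' == s[-1]='q' -> is_palindrome("oo")
"oo": s[0]='o' == s[-1]='o' -> is_palindrome("")
"": len <= 1 -> True
= True


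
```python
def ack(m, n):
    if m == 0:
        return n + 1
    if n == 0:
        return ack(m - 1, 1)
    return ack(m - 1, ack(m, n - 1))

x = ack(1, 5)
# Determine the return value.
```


ack(1, 5)
= ack(0, ack(1, 4))
First compute ack(1, 4) = 6
= ack(0, 6)
= 7


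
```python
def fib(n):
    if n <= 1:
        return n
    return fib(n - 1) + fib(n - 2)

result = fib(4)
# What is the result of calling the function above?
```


fib(4)
= fib(3) + fib(2)
= (fib(2) + fib(1)) + fib(2)
Computing bottom-up: fib(0)=0, fib(1)=1, fib(2)=1, fib(3)=2, fib(4)=3
= 3


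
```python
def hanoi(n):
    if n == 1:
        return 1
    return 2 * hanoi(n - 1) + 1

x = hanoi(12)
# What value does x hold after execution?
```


hanoi(12)
= 2 * hanoi(11) + 1
= 2 * (2 * hanoi(10) + 1) + 1
= 2 * (2 * (2 * hanoi(9) + 1) + 1) + 1
= 2 * (2 * (2 * (2 * hanoi(8) + 1) + 1) + 1) + 1
= 2 * (2 * (2 * (2 * (2 * hanoi(7) + 1) + 1) + 1) + 1) + 1
= 2 * (2 * (2 * (2 * (2 * (2 * hanoi(6) + 1) + 1) + 1) + 1) + 1) + 1
= 2 * (2 * (2 * (2 * (2 * (2 * (2 * hanoi(5) + 1) + 1) + 1) + 1) + 1) + 1) + 1
= 2 * (2 * (2 * (2 * (2 * (2 * (2 * (2 * hanoi(4) + 1) + 1) + 1) + 1) + 1) + 1) + 1) + 1
= 2 * (2 * (2 * (2 * (2 * (2 * (2 * (2 * (2 * hanoi(3) + 1) + 1) + 1) + 1) + 1) + 1) + 1) + 1) + 1
= 2 * (2 * (2 * (2 * (2 * (2 * (2 * (2 * (2 * (2 * hanoi(2) + 1) + 1) + 1) + 1) + 1) + 1) + 1) + 1) + 1) + 1
= 2 * (2 * (2 * (2 * (2 * (2 * (2 * (2 * (2 * (2 * (2 * hanoi(1) + 1) + 1) + 1) + 1) + 1) + 1) + 1) + 1) + 1) + 1) + 1
Now compute bottom-up:
hanoi(1) = 1
hanoi(2) = 2 * 1 + 1 = 3
hanoi(3) = 2 * 3 + 1 = 7
hanoi(4) = 2 * 7 + 1 = 15
hanoi(5) = 2 * 15 + 1 = 31
hanoi(6) = 2 * 31 + 1 = 63
hanoi(7) = 2 * 63 + 1 = 127
hanoi(8) = 2 * 127 + 1 = 255
hanoi(9) = 2 * 255 + 1 = 511
hanoi(10) = 2 * 511 + 1 = 1023
hanoi(11) = 2 * 1023 + 1 = 2047
hanoi(12) = 2 * 2047 + 1 = 4095
= 4095


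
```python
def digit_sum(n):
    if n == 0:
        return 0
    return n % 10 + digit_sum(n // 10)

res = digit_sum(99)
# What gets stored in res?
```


digit_sum(99)
= 9 + digit_sum(9)
= 9 + 9 + digit_sum(0)
= 9 + 9 + 0
= 18


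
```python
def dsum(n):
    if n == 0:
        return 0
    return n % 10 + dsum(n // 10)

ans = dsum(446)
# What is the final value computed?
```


dsum(446)
= 6 + dsum(44)
= 6 + 4 + dsum(4)
= 6 + 4 + 4 + dsum(0)
= 6 + 4 + 4 + 0
= 14


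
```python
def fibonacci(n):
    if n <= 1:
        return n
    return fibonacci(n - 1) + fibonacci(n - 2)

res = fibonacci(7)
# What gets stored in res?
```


fibonacci(7)
= fibonacci(6) + fibonacci(5)
= (fibonacci(5) + fibonacci(4)) + fibonacci(5)
Computing bottom-up: fibonacci(0)=0, fibonacci(1)=1, fibonacci(2)=1, fibonacci(3)=2, fibonacci(4)=3, fibonacci(5)=5, fibonacci(6)=8, fibonacci(7)=13
= 13


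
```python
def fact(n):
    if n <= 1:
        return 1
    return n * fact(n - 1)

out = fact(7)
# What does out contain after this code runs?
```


fact(7)
= 7 * fact(6)
= 7 * 6 * fact(5)
= 7 * 6 * 5 * fact(4)
= 7 * 6 * 5 * 4 * fact(3)
= 7 * 6 * 5 * 4 * 3 * fact(2)
= 7 * 6 * 5 * 4 * 3 * 2 * fact(1)
= 7 * 6 * 5 * 4 * 3 * 2 * 1
= 5040


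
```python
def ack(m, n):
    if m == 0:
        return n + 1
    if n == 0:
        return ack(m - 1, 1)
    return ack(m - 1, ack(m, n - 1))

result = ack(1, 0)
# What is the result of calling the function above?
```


ack(1, 0)
n == 0: return ack(0, 1)
= ack(0, 1) = 2
= 2


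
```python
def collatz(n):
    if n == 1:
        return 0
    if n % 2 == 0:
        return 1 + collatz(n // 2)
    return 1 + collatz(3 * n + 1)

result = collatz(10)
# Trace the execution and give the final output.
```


collatz(10)
10 is even -> collatz(5)
5 is odd -> 3*5+1 = 16 -> collatz(16)
16 is even -> collatz(8)
8 is even -> collatz(4)
4 is even -> collatz(2)
2 is even -> collatz(1)
Reached 1 after 6 steps
= 6


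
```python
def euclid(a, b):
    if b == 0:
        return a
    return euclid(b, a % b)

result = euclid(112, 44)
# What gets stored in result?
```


euclid(112, 44)
= euclid(44, 112 % 44) = euclid(44, 24)
= euclid(24, 44 % 24) = euclid(24, 20)
= euclid(20, 24 % 20) = euclid(20, 4)
= euclid(4, 20 % 4) = euclid(4, 0)
b == 0, return a = 4


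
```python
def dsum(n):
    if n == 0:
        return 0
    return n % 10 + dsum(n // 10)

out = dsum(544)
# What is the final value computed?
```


dsum(544)
= 4 + dsum(54)
= 4 + 4 + dsum(5)
= 4 + 4 + 5 + dsum(0)
= 4 + 4 + 5 + 0
= 13
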